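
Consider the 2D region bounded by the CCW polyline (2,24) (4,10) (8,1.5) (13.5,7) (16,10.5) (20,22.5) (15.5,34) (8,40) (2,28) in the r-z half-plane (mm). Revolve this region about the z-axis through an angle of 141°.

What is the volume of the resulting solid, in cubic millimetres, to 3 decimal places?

Volume = 11093.648 mm³

Profile (r,z), 9 vertices: (2,24) (4,10) (8,1.5) (13.5,7) (16,10.5) (20,22.5) (15.5,34) (8,40) (2,28)
edge 0: (2,24)→(4,10)  cross = 2·10 − 4·24 = -76.0000; (r_i+r_j)·cross = 6·-76.0000 = -456.0000
edge 1: (4,10)→(8,1.5)  cross = 4·1.5 − 8·10 = -74.0000; (r_i+r_j)·cross = 12·-74.0000 = -888.0000
edge 2: (8,1.5)→(13.5,7)  cross = 8·7 − 13.5·1.5 = 35.7500; (r_i+r_j)·cross = 21.5·35.7500 = 768.6250
edge 3: (13.5,7)→(16,10.5)  cross = 13.5·10.5 − 16·7 = 29.7500; (r_i+r_j)·cross = 29.5·29.7500 = 877.6250
edge 4: (16,10.5)→(20,22.5)  cross = 16·22.5 − 20·10.5 = 150.0000; (r_i+r_j)·cross = 36·150.0000 = 5400.0000
edge 5: (20,22.5)→(15.5,34)  cross = 20·34 − 15.5·22.5 = 331.2500; (r_i+r_j)·cross = 35.5·331.2500 = 11759.3750
edge 6: (15.5,34)→(8,40)  cross = 15.5·40 − 8·34 = 348.0000; (r_i+r_j)·cross = 23.5·348.0000 = 8178.0000
edge 7: (8,40)→(2,28)  cross = 8·28 − 2·40 = 144.0000; (r_i+r_j)·cross = 10·144.0000 = 1440.0000
edge 8: (2,28)→(2,24)  cross = 2·24 − 2·28 = -8.0000; (r_i+r_j)·cross = 4·-8.0000 = -32.0000
Σcross = 880.7500 → A = |Σcross|/2 = 440.3750 mm²
Σ(r_i+r_j)·cross = 27047.6250 → first moment M = |Σ|/6 = 4507.9375
R_c = M/A = 4507.9375/440.3750 = 10.2366 mm
θ = 141° = 2.460914 rad
V = θ·R_c·A = 2.460914·10.2366·440.3750 = 11093.648 mm³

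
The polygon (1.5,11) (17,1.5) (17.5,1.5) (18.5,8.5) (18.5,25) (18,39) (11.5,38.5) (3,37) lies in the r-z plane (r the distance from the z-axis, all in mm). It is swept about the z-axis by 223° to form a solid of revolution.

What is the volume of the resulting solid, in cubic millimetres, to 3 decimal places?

Profile (r,z), 8 vertices: (1.5,11) (17,1.5) (17.5,1.5) (18.5,8.5) (18.5,25) (18,39) (11.5,38.5) (3,37)
edge 0: (1.5,11)→(17,1.5)  cross = 1.5·1.5 − 17·11 = -184.7500; (r_i+r_j)·cross = 18.5·-184.7500 = -3417.8750
edge 1: (17,1.5)→(17.5,1.5)  cross = 17·1.5 − 17.5·1.5 = -0.7500; (r_i+r_j)·cross = 34.5·-0.7500 = -25.8750
edge 2: (17.5,1.5)→(18.5,8.5)  cross = 17.5·8.5 − 18.5·1.5 = 121.0000; (r_i+r_j)·cross = 36·121.0000 = 4356.0000
edge 3: (18.5,8.5)→(18.5,25)  cross = 18.5·25 − 18.5·8.5 = 305.2500; (r_i+r_j)·cross = 37·305.2500 = 11294.2500
edge 4: (18.5,25)→(18,39)  cross = 18.5·39 − 18·25 = 271.5000; (r_i+r_j)·cross = 36.5·271.5000 = 9909.7500
edge 5: (18,39)→(11.5,38.5)  cross = 18·38.5 − 11.5·39 = 244.5000; (r_i+r_j)·cross = 29.5·244.5000 = 7212.7500
edge 6: (11.5,38.5)→(3,37)  cross = 11.5·37 − 3·38.5 = 310.0000; (r_i+r_j)·cross = 14.5·310.0000 = 4495.0000
edge 7: (3,37)→(1.5,11)  cross = 3·11 − 1.5·37 = -22.5000; (r_i+r_j)·cross = 4.5·-22.5000 = -101.2500
Σcross = 1044.2500 → A = |Σcross|/2 = 522.1250 mm²
Σ(r_i+r_j)·cross = 33722.7500 → first moment M = |Σ|/6 = 5620.4583
R_c = M/A = 5620.4583/522.1250 = 10.7646 mm
θ = 223° = 3.892084 rad
V = θ·R_c·A = 3.892084·10.7646·522.1250 = 21875.297 mm³

Volume = 21875.297 mm³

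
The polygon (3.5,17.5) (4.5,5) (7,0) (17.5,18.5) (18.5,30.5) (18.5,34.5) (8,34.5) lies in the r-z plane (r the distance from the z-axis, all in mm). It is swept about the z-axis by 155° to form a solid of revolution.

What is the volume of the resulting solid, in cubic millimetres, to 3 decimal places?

Volume = 9799.017 mm³

Profile (r,z), 7 vertices: (3.5,17.5) (4.5,5) (7,0) (17.5,18.5) (18.5,30.5) (18.5,34.5) (8,34.5)
edge 0: (3.5,17.5)→(4.5,5)  cross = 3.5·5 − 4.5·17.5 = -61.2500; (r_i+r_j)·cross = 8·-61.2500 = -490.0000
edge 1: (4.5,5)→(7,0)  cross = 4.5·0 − 7·5 = -35.0000; (r_i+r_j)·cross = 11.5·-35.0000 = -402.5000
edge 2: (7,0)→(17.5,18.5)  cross = 7·18.5 − 17.5·0 = 129.5000; (r_i+r_j)·cross = 24.5·129.5000 = 3172.7500
edge 3: (17.5,18.5)→(18.5,30.5)  cross = 17.5·30.5 − 18.5·18.5 = 191.5000; (r_i+r_j)·cross = 36·191.5000 = 6894.0000
edge 4: (18.5,30.5)→(18.5,34.5)  cross = 18.5·34.5 − 18.5·30.5 = 74.0000; (r_i+r_j)·cross = 37·74.0000 = 2738.0000
edge 5: (18.5,34.5)→(8,34.5)  cross = 18.5·34.5 − 8·34.5 = 362.2500; (r_i+r_j)·cross = 26.5·362.2500 = 9599.6250
edge 6: (8,34.5)→(3.5,17.5)  cross = 8·17.5 − 3.5·34.5 = 19.2500; (r_i+r_j)·cross = 11.5·19.2500 = 221.3750
Σcross = 680.2500 → A = |Σcross|/2 = 340.1250 mm²
Σ(r_i+r_j)·cross = 21733.2500 → first moment M = |Σ|/6 = 3622.2083
R_c = M/A = 3622.2083/340.1250 = 10.6496 mm
θ = 155° = 2.705260 rad
V = θ·R_c·A = 2.705260·10.6496·340.1250 = 9799.017 mm³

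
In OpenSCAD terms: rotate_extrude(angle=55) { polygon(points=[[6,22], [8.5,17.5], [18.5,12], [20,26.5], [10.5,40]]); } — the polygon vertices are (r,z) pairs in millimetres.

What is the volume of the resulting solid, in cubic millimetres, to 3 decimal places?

Volume = 2915.511 mm³

Profile (r,z), 5 vertices: (6,22) (8.5,17.5) (18.5,12) (20,26.5) (10.5,40)
edge 0: (6,22)→(8.5,17.5)  cross = 6·17.5 − 8.5·22 = -82.0000; (r_i+r_j)·cross = 14.5·-82.0000 = -1189.0000
edge 1: (8.5,17.5)→(18.5,12)  cross = 8.5·12 − 18.5·17.5 = -221.7500; (r_i+r_j)·cross = 27·-221.7500 = -5987.2500
edge 2: (18.5,12)→(20,26.5)  cross = 18.5·26.5 − 20·12 = 250.2500; (r_i+r_j)·cross = 38.5·250.2500 = 9634.6250
edge 3: (20,26.5)→(10.5,40)  cross = 20·40 − 10.5·26.5 = 521.7500; (r_i+r_j)·cross = 30.5·521.7500 = 15913.3750
edge 4: (10.5,40)→(6,22)  cross = 10.5·22 − 6·40 = -9.0000; (r_i+r_j)·cross = 16.5·-9.0000 = -148.5000
Σcross = 459.2500 → A = |Σcross|/2 = 229.6250 mm²
Σ(r_i+r_j)·cross = 18223.2500 → first moment M = |Σ|/6 = 3037.2083
R_c = M/A = 3037.2083/229.6250 = 13.2268 mm
θ = 55° = 0.959931 rad
V = θ·R_c·A = 0.959931·13.2268·229.6250 = 2915.511 mm³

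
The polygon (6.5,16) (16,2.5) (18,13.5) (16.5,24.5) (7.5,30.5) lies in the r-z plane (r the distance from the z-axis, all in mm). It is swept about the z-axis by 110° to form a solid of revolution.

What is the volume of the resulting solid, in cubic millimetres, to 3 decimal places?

Volume = 4646.626 mm³

Profile (r,z), 5 vertices: (6.5,16) (16,2.5) (18,13.5) (16.5,24.5) (7.5,30.5)
edge 0: (6.5,16)→(16,2.5)  cross = 6.5·2.5 − 16·16 = -239.7500; (r_i+r_j)·cross = 22.5·-239.7500 = -5394.3750
edge 1: (16,2.5)→(18,13.5)  cross = 16·13.5 − 18·2.5 = 171.0000; (r_i+r_j)·cross = 34·171.0000 = 5814.0000
edge 2: (18,13.5)→(16.5,24.5)  cross = 18·24.5 − 16.5·13.5 = 218.2500; (r_i+r_j)·cross = 34.5·218.2500 = 7529.6250
edge 3: (16.5,24.5)→(7.5,30.5)  cross = 16.5·30.5 − 7.5·24.5 = 319.5000; (r_i+r_j)·cross = 24·319.5000 = 7668.0000
edge 4: (7.5,30.5)→(6.5,16)  cross = 7.5·16 − 6.5·30.5 = -78.2500; (r_i+r_j)·cross = 14·-78.2500 = -1095.5000
Σcross = 390.7500 → A = |Σcross|/2 = 195.3750 mm²
Σ(r_i+r_j)·cross = 14521.7500 → first moment M = |Σ|/6 = 2420.2917
R_c = M/A = 2420.2917/195.3750 = 12.3879 mm
θ = 110° = 1.919862 rad
V = θ·R_c·A = 1.919862·12.3879·195.3750 = 4646.626 mm³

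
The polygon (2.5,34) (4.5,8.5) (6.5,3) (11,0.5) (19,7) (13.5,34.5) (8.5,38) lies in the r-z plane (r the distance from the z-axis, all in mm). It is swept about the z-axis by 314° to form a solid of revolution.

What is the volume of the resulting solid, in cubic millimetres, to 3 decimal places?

Volume = 23130.548 mm³

Profile (r,z), 7 vertices: (2.5,34) (4.5,8.5) (6.5,3) (11,0.5) (19,7) (13.5,34.5) (8.5,38)
edge 0: (2.5,34)→(4.5,8.5)  cross = 2.5·8.5 − 4.5·34 = -131.7500; (r_i+r_j)·cross = 7·-131.7500 = -922.2500
edge 1: (4.5,8.5)→(6.5,3)  cross = 4.5·3 − 6.5·8.5 = -41.7500; (r_i+r_j)·cross = 11·-41.7500 = -459.2500
edge 2: (6.5,3)→(11,0.5)  cross = 6.5·0.5 − 11·3 = -29.7500; (r_i+r_j)·cross = 17.5·-29.7500 = -520.6250
edge 3: (11,0.5)→(19,7)  cross = 11·7 − 19·0.5 = 67.5000; (r_i+r_j)·cross = 30·67.5000 = 2025.0000
edge 4: (19,7)→(13.5,34.5)  cross = 19·34.5 − 13.5·7 = 561.0000; (r_i+r_j)·cross = 32.5·561.0000 = 18232.5000
edge 5: (13.5,34.5)→(8.5,38)  cross = 13.5·38 − 8.5·34.5 = 219.7500; (r_i+r_j)·cross = 22·219.7500 = 4834.5000
edge 6: (8.5,38)→(2.5,34)  cross = 8.5·34 − 2.5·38 = 194.0000; (r_i+r_j)·cross = 11·194.0000 = 2134.0000
Σcross = 839.0000 → A = |Σcross|/2 = 419.5000 mm²
Σ(r_i+r_j)·cross = 25323.8750 → first moment M = |Σ|/6 = 4220.6458
R_c = M/A = 4220.6458/419.5000 = 10.0611 mm
θ = 314° = 5.480334 rad
V = θ·R_c·A = 5.480334·10.0611·419.5000 = 23130.548 mm³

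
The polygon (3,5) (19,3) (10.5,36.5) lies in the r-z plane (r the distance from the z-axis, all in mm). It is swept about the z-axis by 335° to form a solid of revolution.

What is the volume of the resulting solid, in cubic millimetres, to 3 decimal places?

Profile (r,z), 3 vertices: (3,5) (19,3) (10.5,36.5)
edge 0: (3,5)→(19,3)  cross = 3·3 − 19·5 = -86.0000; (r_i+r_j)·cross = 22·-86.0000 = -1892.0000
edge 1: (19,3)→(10.5,36.5)  cross = 19·36.5 − 10.5·3 = 662.0000; (r_i+r_j)·cross = 29.5·662.0000 = 19529.0000
edge 2: (10.5,36.5)→(3,5)  cross = 10.5·5 − 3·36.5 = -57.0000; (r_i+r_j)·cross = 13.5·-57.0000 = -769.5000
Σcross = 519.0000 → A = |Σcross|/2 = 259.5000 mm²
Σ(r_i+r_j)·cross = 16867.5000 → first moment M = |Σ|/6 = 2811.2500
R_c = M/A = 2811.2500/259.5000 = 10.8333 mm
θ = 335° = 5.846853 rad
V = θ·R_c·A = 5.846853·10.8333·259.5000 = 16436.965 mm³

Volume = 16436.965 mm³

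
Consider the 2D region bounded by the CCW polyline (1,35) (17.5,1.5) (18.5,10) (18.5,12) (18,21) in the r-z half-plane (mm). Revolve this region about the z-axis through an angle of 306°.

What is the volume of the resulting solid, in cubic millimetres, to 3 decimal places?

Volume = 11779.598 mm³

Profile (r,z), 5 vertices: (1,35) (17.5,1.5) (18.5,10) (18.5,12) (18,21)
edge 0: (1,35)→(17.5,1.5)  cross = 1·1.5 − 17.5·35 = -611.0000; (r_i+r_j)·cross = 18.5·-611.0000 = -11303.5000
edge 1: (17.5,1.5)→(18.5,10)  cross = 17.5·10 − 18.5·1.5 = 147.2500; (r_i+r_j)·cross = 36·147.2500 = 5301.0000
edge 2: (18.5,10)→(18.5,12)  cross = 18.5·12 − 18.5·10 = 37.0000; (r_i+r_j)·cross = 37·37.0000 = 1369.0000
edge 3: (18.5,12)→(18,21)  cross = 18.5·21 − 18·12 = 172.5000; (r_i+r_j)·cross = 36.5·172.5000 = 6296.2500
edge 4: (18,21)→(1,35)  cross = 18·35 − 1·21 = 609.0000; (r_i+r_j)·cross = 19·609.0000 = 11571.0000
Σcross = 354.7500 → A = |Σcross|/2 = 177.3750 mm²
Σ(r_i+r_j)·cross = 13233.7500 → first moment M = |Σ|/6 = 2205.6250
R_c = M/A = 2205.6250/177.3750 = 12.4348 mm
θ = 306° = 5.340708 rad
V = θ·R_c·A = 5.340708·12.4348·177.3750 = 11779.598 mm³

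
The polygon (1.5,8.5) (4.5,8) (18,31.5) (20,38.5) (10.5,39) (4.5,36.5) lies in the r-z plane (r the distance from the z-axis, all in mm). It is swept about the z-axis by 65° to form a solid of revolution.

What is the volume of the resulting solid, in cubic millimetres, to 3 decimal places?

Profile (r,z), 6 vertices: (1.5,8.5) (4.5,8) (18,31.5) (20,38.5) (10.5,39) (4.5,36.5)
edge 0: (1.5,8.5)→(4.5,8)  cross = 1.5·8 − 4.5·8.5 = -26.2500; (r_i+r_j)·cross = 6·-26.2500 = -157.5000
edge 1: (4.5,8)→(18,31.5)  cross = 4.5·31.5 − 18·8 = -2.2500; (r_i+r_j)·cross = 22.5·-2.2500 = -50.6250
edge 2: (18,31.5)→(20,38.5)  cross = 18·38.5 − 20·31.5 = 63.0000; (r_i+r_j)·cross = 38·63.0000 = 2394.0000
edge 3: (20,38.5)→(10.5,39)  cross = 20·39 − 10.5·38.5 = 375.7500; (r_i+r_j)·cross = 30.5·375.7500 = 11460.3750
edge 4: (10.5,39)→(4.5,36.5)  cross = 10.5·36.5 − 4.5·39 = 207.7500; (r_i+r_j)·cross = 15·207.7500 = 3116.2500
edge 5: (4.5,36.5)→(1.5,8.5)  cross = 4.5·8.5 − 1.5·36.5 = -16.5000; (r_i+r_j)·cross = 6·-16.5000 = -99.0000
Σcross = 601.5000 → A = |Σcross|/2 = 300.7500 mm²
Σ(r_i+r_j)·cross = 16663.5000 → first moment M = |Σ|/6 = 2777.2500
R_c = M/A = 2777.2500/300.7500 = 9.2344 mm
θ = 65° = 1.134464 rad
V = θ·R_c·A = 1.134464·9.2344·300.7500 = 3150.690 mm³

Volume = 3150.690 mm³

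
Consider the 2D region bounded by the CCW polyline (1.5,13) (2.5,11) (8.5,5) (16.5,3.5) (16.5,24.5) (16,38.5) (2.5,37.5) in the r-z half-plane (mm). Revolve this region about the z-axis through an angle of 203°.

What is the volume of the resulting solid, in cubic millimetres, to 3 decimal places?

Profile (r,z), 7 vertices: (1.5,13) (2.5,11) (8.5,5) (16.5,3.5) (16.5,24.5) (16,38.5) (2.5,37.5)
edge 0: (1.5,13)→(2.5,11)  cross = 1.5·11 − 2.5·13 = -16.0000; (r_i+r_j)·cross = 4·-16.0000 = -64.0000
edge 1: (2.5,11)→(8.5,5)  cross = 2.5·5 − 8.5·11 = -81.0000; (r_i+r_j)·cross = 11·-81.0000 = -891.0000
edge 2: (8.5,5)→(16.5,3.5)  cross = 8.5·3.5 − 16.5·5 = -52.7500; (r_i+r_j)·cross = 25·-52.7500 = -1318.7500
edge 3: (16.5,3.5)→(16.5,24.5)  cross = 16.5·24.5 − 16.5·3.5 = 346.5000; (r_i+r_j)·cross = 33·346.5000 = 11434.5000
edge 4: (16.5,24.5)→(16,38.5)  cross = 16.5·38.5 − 16·24.5 = 243.2500; (r_i+r_j)·cross = 32.5·243.2500 = 7905.6250
edge 5: (16,38.5)→(2.5,37.5)  cross = 16·37.5 − 2.5·38.5 = 503.7500; (r_i+r_j)·cross = 18.5·503.7500 = 9319.3750
edge 6: (2.5,37.5)→(1.5,13)  cross = 2.5·13 − 1.5·37.5 = -23.7500; (r_i+r_j)·cross = 4·-23.7500 = -95.0000
Σcross = 920.0000 → A = |Σcross|/2 = 460.0000 mm²
Σ(r_i+r_j)·cross = 26290.7500 → first moment M = |Σ|/6 = 4381.7917
R_c = M/A = 4381.7917/460.0000 = 9.5256 mm
θ = 203° = 3.543018 rad
V = θ·R_c·A = 3.543018·9.5256·460.0000 = 15524.768 mm³

Volume = 15524.768 mm³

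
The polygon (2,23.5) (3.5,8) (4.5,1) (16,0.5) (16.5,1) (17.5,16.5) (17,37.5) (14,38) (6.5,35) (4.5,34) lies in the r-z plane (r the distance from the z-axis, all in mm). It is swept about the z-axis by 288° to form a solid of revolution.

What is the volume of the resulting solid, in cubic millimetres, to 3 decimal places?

Volume = 25674.666 mm³

Profile (r,z), 10 vertices: (2,23.5) (3.5,8) (4.5,1) (16,0.5) (16.5,1) (17.5,16.5) (17,37.5) (14,38) (6.5,35) (4.5,34)
edge 0: (2,23.5)→(3.5,8)  cross = 2·8 − 3.5·23.5 = -66.2500; (r_i+r_j)·cross = 5.5·-66.2500 = -364.3750
edge 1: (3.5,8)→(4.5,1)  cross = 3.5·1 − 4.5·8 = -32.5000; (r_i+r_j)·cross = 8·-32.5000 = -260.0000
edge 2: (4.5,1)→(16,0.5)  cross = 4.5·0.5 − 16·1 = -13.7500; (r_i+r_j)·cross = 20.5·-13.7500 = -281.8750
edge 3: (16,0.5)→(16.5,1)  cross = 16·1 − 16.5·0.5 = 7.7500; (r_i+r_j)·cross = 32.5·7.7500 = 251.8750
edge 4: (16.5,1)→(17.5,16.5)  cross = 16.5·16.5 − 17.5·1 = 254.7500; (r_i+r_j)·cross = 34·254.7500 = 8661.5000
edge 5: (17.5,16.5)→(17,37.5)  cross = 17.5·37.5 − 17·16.5 = 375.7500; (r_i+r_j)·cross = 34.5·375.7500 = 12963.3750
edge 6: (17,37.5)→(14,38)  cross = 17·38 − 14·37.5 = 121.0000; (r_i+r_j)·cross = 31·121.0000 = 3751.0000
edge 7: (14,38)→(6.5,35)  cross = 14·35 − 6.5·38 = 243.0000; (r_i+r_j)·cross = 20.5·243.0000 = 4981.5000
edge 8: (6.5,35)→(4.5,34)  cross = 6.5·34 − 4.5·35 = 63.5000; (r_i+r_j)·cross = 11·63.5000 = 698.5000
edge 9: (4.5,34)→(2,23.5)  cross = 4.5·23.5 − 2·34 = 37.7500; (r_i+r_j)·cross = 6.5·37.7500 = 245.3750
Σcross = 991.0000 → A = |Σcross|/2 = 495.5000 mm²
Σ(r_i+r_j)·cross = 30646.8750 → first moment M = |Σ|/6 = 5107.8125
R_c = M/A = 5107.8125/495.5000 = 10.3084 mm
θ = 288° = 5.026548 rad
V = θ·R_c·A = 5.026548·10.3084·495.5000 = 25674.666 mm³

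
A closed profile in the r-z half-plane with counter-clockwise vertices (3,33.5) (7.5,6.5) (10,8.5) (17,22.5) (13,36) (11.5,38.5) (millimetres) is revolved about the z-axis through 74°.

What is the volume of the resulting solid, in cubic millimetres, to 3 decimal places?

Volume = 3300.728 mm³

Profile (r,z), 6 vertices: (3,33.5) (7.5,6.5) (10,8.5) (17,22.5) (13,36) (11.5,38.5)
edge 0: (3,33.5)→(7.5,6.5)  cross = 3·6.5 − 7.5·33.5 = -231.7500; (r_i+r_j)·cross = 10.5·-231.7500 = -2433.3750
edge 1: (7.5,6.5)→(10,8.5)  cross = 7.5·8.5 − 10·6.5 = -1.2500; (r_i+r_j)·cross = 17.5·-1.2500 = -21.8750
edge 2: (10,8.5)→(17,22.5)  cross = 10·22.5 − 17·8.5 = 80.5000; (r_i+r_j)·cross = 27·80.5000 = 2173.5000
edge 3: (17,22.5)→(13,36)  cross = 17·36 − 13·22.5 = 319.5000; (r_i+r_j)·cross = 30·319.5000 = 9585.0000
edge 4: (13,36)→(11.5,38.5)  cross = 13·38.5 − 11.5·36 = 86.5000; (r_i+r_j)·cross = 24.5·86.5000 = 2119.2500
edge 5: (11.5,38.5)→(3,33.5)  cross = 11.5·33.5 − 3·38.5 = 269.7500; (r_i+r_j)·cross = 14.5·269.7500 = 3911.3750
Σcross = 523.2500 → A = |Σcross|/2 = 261.6250 mm²
Σ(r_i+r_j)·cross = 15333.8750 → first moment M = |Σ|/6 = 2555.6458
R_c = M/A = 2555.6458/261.6250 = 9.7684 mm
θ = 74° = 1.291544 rad
V = θ·R_c·A = 1.291544·9.7684·261.6250 = 3300.728 mm³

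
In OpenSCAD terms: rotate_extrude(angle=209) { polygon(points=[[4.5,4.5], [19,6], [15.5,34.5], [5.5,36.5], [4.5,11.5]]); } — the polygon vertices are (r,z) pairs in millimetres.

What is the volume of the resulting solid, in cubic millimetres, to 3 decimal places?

Profile (r,z), 5 vertices: (4.5,4.5) (19,6) (15.5,34.5) (5.5,36.5) (4.5,11.5)
edge 0: (4.5,4.5)→(19,6)  cross = 4.5·6 − 19·4.5 = -58.5000; (r_i+r_j)·cross = 23.5·-58.5000 = -1374.7500
edge 1: (19,6)→(15.5,34.5)  cross = 19·34.5 − 15.5·6 = 562.5000; (r_i+r_j)·cross = 34.5·562.5000 = 19406.2500
edge 2: (15.5,34.5)→(5.5,36.5)  cross = 15.5·36.5 − 5.5·34.5 = 376.0000; (r_i+r_j)·cross = 21·376.0000 = 7896.0000
edge 3: (5.5,36.5)→(4.5,11.5)  cross = 5.5·11.5 − 4.5·36.5 = -101.0000; (r_i+r_j)·cross = 10·-101.0000 = -1010.0000
edge 4: (4.5,11.5)→(4.5,4.5)  cross = 4.5·4.5 − 4.5·11.5 = -31.5000; (r_i+r_j)·cross = 9·-31.5000 = -283.5000
Σcross = 747.5000 → A = |Σcross|/2 = 373.7500 mm²
Σ(r_i+r_j)·cross = 24634.0000 → first moment M = |Σ|/6 = 4105.6667
R_c = M/A = 4105.6667/373.7500 = 10.9851 mm
θ = 209° = 3.647738 rad
V = θ·R_c·A = 3.647738·10.9851·373.7500 = 14976.397 mm³

Volume = 14976.397 mm³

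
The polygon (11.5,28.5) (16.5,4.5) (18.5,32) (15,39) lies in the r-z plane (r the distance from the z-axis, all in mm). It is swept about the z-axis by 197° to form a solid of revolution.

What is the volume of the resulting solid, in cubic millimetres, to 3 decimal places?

Volume = 6522.452 mm³

Profile (r,z), 4 vertices: (11.5,28.5) (16.5,4.5) (18.5,32) (15,39)
edge 0: (11.5,28.5)→(16.5,4.5)  cross = 11.5·4.5 − 16.5·28.5 = -418.5000; (r_i+r_j)·cross = 28·-418.5000 = -11718.0000
edge 1: (16.5,4.5)→(18.5,32)  cross = 16.5·32 − 18.5·4.5 = 444.7500; (r_i+r_j)·cross = 35·444.7500 = 15566.2500
edge 2: (18.5,32)→(15,39)  cross = 18.5·39 − 15·32 = 241.5000; (r_i+r_j)·cross = 33.5·241.5000 = 8090.2500
edge 3: (15,39)→(11.5,28.5)  cross = 15·28.5 − 11.5·39 = -21.0000; (r_i+r_j)·cross = 26.5·-21.0000 = -556.5000
Σcross = 246.7500 → A = |Σcross|/2 = 123.3750 mm²
Σ(r_i+r_j)·cross = 11382.0000 → first moment M = |Σ|/6 = 1897.0000
R_c = M/A = 1897.0000/123.3750 = 15.3759 mm
θ = 197° = 3.438299 rad
V = θ·R_c·A = 3.438299·15.3759·123.3750 = 6522.452 mm³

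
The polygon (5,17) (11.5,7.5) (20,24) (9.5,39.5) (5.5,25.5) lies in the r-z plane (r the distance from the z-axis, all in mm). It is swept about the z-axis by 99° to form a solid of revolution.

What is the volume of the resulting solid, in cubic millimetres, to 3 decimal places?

Profile (r,z), 5 vertices: (5,17) (11.5,7.5) (20,24) (9.5,39.5) (5.5,25.5)
edge 0: (5,17)→(11.5,7.5)  cross = 5·7.5 − 11.5·17 = -158.0000; (r_i+r_j)·cross = 16.5·-158.0000 = -2607.0000
edge 1: (11.5,7.5)→(20,24)  cross = 11.5·24 − 20·7.5 = 126.0000; (r_i+r_j)·cross = 31.5·126.0000 = 3969.0000
edge 2: (20,24)→(9.5,39.5)  cross = 20·39.5 − 9.5·24 = 562.0000; (r_i+r_j)·cross = 29.5·562.0000 = 16579.0000
edge 3: (9.5,39.5)→(5.5,25.5)  cross = 9.5·25.5 − 5.5·39.5 = 25.0000; (r_i+r_j)·cross = 15·25.0000 = 375.0000
edge 4: (5.5,25.5)→(5,17)  cross = 5.5·17 − 5·25.5 = -34.0000; (r_i+r_j)·cross = 10.5·-34.0000 = -357.0000
Σcross = 521.0000 → A = |Σcross|/2 = 260.5000 mm²
Σ(r_i+r_j)·cross = 17959.0000 → first moment M = |Σ|/6 = 2993.1667
R_c = M/A = 2993.1667/260.5000 = 11.4901 mm
θ = 99° = 1.727876 rad
V = θ·R_c·A = 1.727876·11.4901·260.5000 = 5171.821 mm³

Volume = 5171.821 mm³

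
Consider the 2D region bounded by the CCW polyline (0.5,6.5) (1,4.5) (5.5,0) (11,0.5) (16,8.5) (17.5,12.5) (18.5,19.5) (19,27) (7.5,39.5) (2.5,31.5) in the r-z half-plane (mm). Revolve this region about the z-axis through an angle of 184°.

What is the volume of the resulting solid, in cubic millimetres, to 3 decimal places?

Volume = 15307.433 mm³

Profile (r,z), 10 vertices: (0.5,6.5) (1,4.5) (5.5,0) (11,0.5) (16,8.5) (17.5,12.5) (18.5,19.5) (19,27) (7.5,39.5) (2.5,31.5)
edge 0: (0.5,6.5)→(1,4.5)  cross = 0.5·4.5 − 1·6.5 = -4.2500; (r_i+r_j)·cross = 1.5·-4.2500 = -6.3750
edge 1: (1,4.5)→(5.5,0)  cross = 1·0 − 5.5·4.5 = -24.7500; (r_i+r_j)·cross = 6.5·-24.7500 = -160.8750
edge 2: (5.5,0)→(11,0.5)  cross = 5.5·0.5 − 11·0 = 2.7500; (r_i+r_j)·cross = 16.5·2.7500 = 45.3750
edge 3: (11,0.5)→(16,8.5)  cross = 11·8.5 − 16·0.5 = 85.5000; (r_i+r_j)·cross = 27·85.5000 = 2308.5000
edge 4: (16,8.5)→(17.5,12.5)  cross = 16·12.5 − 17.5·8.5 = 51.2500; (r_i+r_j)·cross = 33.5·51.2500 = 1716.8750
edge 5: (17.5,12.5)→(18.5,19.5)  cross = 17.5·19.5 − 18.5·12.5 = 110.0000; (r_i+r_j)·cross = 36·110.0000 = 3960.0000
edge 6: (18.5,19.5)→(19,27)  cross = 18.5·27 − 19·19.5 = 129.0000; (r_i+r_j)·cross = 37.5·129.0000 = 4837.5000
edge 7: (19,27)→(7.5,39.5)  cross = 19·39.5 − 7.5·27 = 548.0000; (r_i+r_j)·cross = 26.5·548.0000 = 14522.0000
edge 8: (7.5,39.5)→(2.5,31.5)  cross = 7.5·31.5 − 2.5·39.5 = 137.5000; (r_i+r_j)·cross = 10·137.5000 = 1375.0000
edge 9: (2.5,31.5)→(0.5,6.5)  cross = 2.5·6.5 − 0.5·31.5 = 0.5000; (r_i+r_j)·cross = 3·0.5000 = 1.5000
Σcross = 1035.5000 → A = |Σcross|/2 = 517.7500 mm²
Σ(r_i+r_j)·cross = 28599.5000 → first moment M = |Σ|/6 = 4766.5833
R_c = M/A = 4766.5833/517.7500 = 9.2063 mm
θ = 184° = 3.211406 rad
V = θ·R_c·A = 3.211406·9.2063·517.7500 = 15307.433 mm³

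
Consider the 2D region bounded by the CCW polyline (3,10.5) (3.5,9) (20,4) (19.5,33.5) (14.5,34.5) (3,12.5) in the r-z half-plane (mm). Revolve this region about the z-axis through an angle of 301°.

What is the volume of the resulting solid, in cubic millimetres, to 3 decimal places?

Profile (r,z), 6 vertices: (3,10.5) (3.5,9) (20,4) (19.5,33.5) (14.5,34.5) (3,12.5)
edge 0: (3,10.5)→(3.5,9)  cross = 3·9 − 3.5·10.5 = -9.7500; (r_i+r_j)·cross = 6.5·-9.7500 = -63.3750
edge 1: (3.5,9)→(20,4)  cross = 3.5·4 − 20·9 = -166.0000; (r_i+r_j)·cross = 23.5·-166.0000 = -3901.0000
edge 2: (20,4)→(19.5,33.5)  cross = 20·33.5 − 19.5·4 = 592.0000; (r_i+r_j)·cross = 39.5·592.0000 = 23384.0000
edge 3: (19.5,33.5)→(14.5,34.5)  cross = 19.5·34.5 − 14.5·33.5 = 187.0000; (r_i+r_j)·cross = 34·187.0000 = 6358.0000
edge 4: (14.5,34.5)→(3,12.5)  cross = 14.5·12.5 − 3·34.5 = 77.7500; (r_i+r_j)·cross = 17.5·77.7500 = 1360.6250
edge 5: (3,12.5)→(3,10.5)  cross = 3·10.5 − 3·12.5 = -6.0000; (r_i+r_j)·cross = 6·-6.0000 = -36.0000
Σcross = 675.0000 → A = |Σcross|/2 = 337.5000 mm²
Σ(r_i+r_j)·cross = 27102.2500 → first moment M = |Σ|/6 = 4517.0417
R_c = M/A = 4517.0417/337.5000 = 13.3838 mm
θ = 301° = 5.253441 rad
V = θ·R_c·A = 5.253441·13.3838·337.5000 = 23730.012 mm³

Volume = 23730.012 mm³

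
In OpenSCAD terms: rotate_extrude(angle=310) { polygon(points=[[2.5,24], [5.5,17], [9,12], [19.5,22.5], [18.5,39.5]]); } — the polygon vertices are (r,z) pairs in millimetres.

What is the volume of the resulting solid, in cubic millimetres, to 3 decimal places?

Volume = 16075.559 mm³

Profile (r,z), 5 vertices: (2.5,24) (5.5,17) (9,12) (19.5,22.5) (18.5,39.5)
edge 0: (2.5,24)→(5.5,17)  cross = 2.5·17 − 5.5·24 = -89.5000; (r_i+r_j)·cross = 8·-89.5000 = -716.0000
edge 1: (5.5,17)→(9,12)  cross = 5.5·12 − 9·17 = -87.0000; (r_i+r_j)·cross = 14.5·-87.0000 = -1261.5000
edge 2: (9,12)→(19.5,22.5)  cross = 9·22.5 − 19.5·12 = -31.5000; (r_i+r_j)·cross = 28.5·-31.5000 = -897.7500
edge 3: (19.5,22.5)→(18.5,39.5)  cross = 19.5·39.5 − 18.5·22.5 = 354.0000; (r_i+r_j)·cross = 38·354.0000 = 13452.0000
edge 4: (18.5,39.5)→(2.5,24)  cross = 18.5·24 − 2.5·39.5 = 345.2500; (r_i+r_j)·cross = 21·345.2500 = 7250.2500
Σcross = 491.2500 → A = |Σcross|/2 = 245.6250 mm²
Σ(r_i+r_j)·cross = 17827.0000 → first moment M = |Σ|/6 = 2971.1667
R_c = M/A = 2971.1667/245.6250 = 12.0964 mm
θ = 310° = 5.410521 rad
V = θ·R_c·A = 5.410521·12.0964·245.6250 = 16075.559 mm³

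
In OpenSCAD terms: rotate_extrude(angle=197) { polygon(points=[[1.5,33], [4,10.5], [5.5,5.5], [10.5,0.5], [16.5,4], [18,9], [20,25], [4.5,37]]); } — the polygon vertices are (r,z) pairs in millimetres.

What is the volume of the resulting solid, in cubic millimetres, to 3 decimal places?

Volume = 15978.490 mm³

Profile (r,z), 8 vertices: (1.5,33) (4,10.5) (5.5,5.5) (10.5,0.5) (16.5,4) (18,9) (20,25) (4.5,37)
edge 0: (1.5,33)→(4,10.5)  cross = 1.5·10.5 − 4·33 = -116.2500; (r_i+r_j)·cross = 5.5·-116.2500 = -639.3750
edge 1: (4,10.5)→(5.5,5.5)  cross = 4·5.5 − 5.5·10.5 = -35.7500; (r_i+r_j)·cross = 9.5·-35.7500 = -339.6250
edge 2: (5.5,5.5)→(10.5,0.5)  cross = 5.5·0.5 − 10.5·5.5 = -55.0000; (r_i+r_j)·cross = 16·-55.0000 = -880.0000
edge 3: (10.5,0.5)→(16.5,4)  cross = 10.5·4 − 16.5·0.5 = 33.7500; (r_i+r_j)·cross = 27·33.7500 = 911.2500
edge 4: (16.5,4)→(18,9)  cross = 16.5·9 − 18·4 = 76.5000; (r_i+r_j)·cross = 34.5·76.5000 = 2639.2500
edge 5: (18,9)→(20,25)  cross = 18·25 − 20·9 = 270.0000; (r_i+r_j)·cross = 38·270.0000 = 10260.0000
edge 6: (20,25)→(4.5,37)  cross = 20·37 − 4.5·25 = 627.5000; (r_i+r_j)·cross = 24.5·627.5000 = 15373.7500
edge 7: (4.5,37)→(1.5,33)  cross = 4.5·33 − 1.5·37 = 93.0000; (r_i+r_j)·cross = 6·93.0000 = 558.0000
Σcross = 893.7500 → A = |Σcross|/2 = 446.8750 mm²
Σ(r_i+r_j)·cross = 27883.2500 → first moment M = |Σ|/6 = 4647.2083
R_c = M/A = 4647.2083/446.8750 = 10.3993 mm
θ = 197° = 3.438299 rad
V = θ·R_c·A = 3.438299·10.3993·446.8750 = 15978.490 mm³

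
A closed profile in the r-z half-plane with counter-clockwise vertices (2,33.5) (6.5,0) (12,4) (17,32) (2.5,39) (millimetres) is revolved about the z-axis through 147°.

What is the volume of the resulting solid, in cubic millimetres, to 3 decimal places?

Profile (r,z), 5 vertices: (2,33.5) (6.5,0) (12,4) (17,32) (2.5,39)
edge 0: (2,33.5)→(6.5,0)  cross = 2·0 − 6.5·33.5 = -217.7500; (r_i+r_j)·cross = 8.5·-217.7500 = -1850.8750
edge 1: (6.5,0)→(12,4)  cross = 6.5·4 − 12·0 = 26.0000; (r_i+r_j)·cross = 18.5·26.0000 = 481.0000
edge 2: (12,4)→(17,32)  cross = 12·32 − 17·4 = 316.0000; (r_i+r_j)·cross = 29·316.0000 = 9164.0000
edge 3: (17,32)→(2.5,39)  cross = 17·39 − 2.5·32 = 583.0000; (r_i+r_j)·cross = 19.5·583.0000 = 11368.5000
edge 4: (2.5,39)→(2,33.5)  cross = 2.5·33.5 − 2·39 = 5.7500; (r_i+r_j)·cross = 4.5·5.7500 = 25.8750
Σcross = 713.0000 → A = |Σcross|/2 = 356.5000 mm²
Σ(r_i+r_j)·cross = 19188.5000 → first moment M = |Σ|/6 = 3198.0833
R_c = M/A = 3198.0833/356.5000 = 8.9708 mm
θ = 147° = 2.565634 rad
V = θ·R_c·A = 2.565634·8.9708·356.5000 = 8205.111 mm³

Volume = 8205.111 mm³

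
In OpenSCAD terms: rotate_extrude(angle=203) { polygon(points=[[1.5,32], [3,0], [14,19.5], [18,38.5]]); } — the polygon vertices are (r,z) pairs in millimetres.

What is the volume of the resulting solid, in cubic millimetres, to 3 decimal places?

Profile (r,z), 4 vertices: (1.5,32) (3,0) (14,19.5) (18,38.5)
edge 0: (1.5,32)→(3,0)  cross = 1.5·0 − 3·32 = -96.0000; (r_i+r_j)·cross = 4.5·-96.0000 = -432.0000
edge 1: (3,0)→(14,19.5)  cross = 3·19.5 − 14·0 = 58.5000; (r_i+r_j)·cross = 17·58.5000 = 994.5000
edge 2: (14,19.5)→(18,38.5)  cross = 14·38.5 − 18·19.5 = 188.0000; (r_i+r_j)·cross = 32·188.0000 = 6016.0000
edge 3: (18,38.5)→(1.5,32)  cross = 18·32 − 1.5·38.5 = 518.2500; (r_i+r_j)·cross = 19.5·518.2500 = 10105.8750
Σcross = 668.7500 → A = |Σcross|/2 = 334.3750 mm²
Σ(r_i+r_j)·cross = 16684.3750 → first moment M = |Σ|/6 = 2780.7292
R_c = M/A = 2780.7292/334.3750 = 8.3162 mm
θ = 203° = 3.543018 rad
V = θ·R_c·A = 3.543018·8.3162·334.3750 = 9852.175 mm³

Volume = 9852.175 mm³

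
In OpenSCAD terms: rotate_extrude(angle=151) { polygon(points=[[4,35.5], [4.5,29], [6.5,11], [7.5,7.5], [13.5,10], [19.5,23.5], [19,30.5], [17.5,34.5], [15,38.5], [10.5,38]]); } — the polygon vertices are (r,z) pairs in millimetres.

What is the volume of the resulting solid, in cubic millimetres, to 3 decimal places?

Profile (r,z), 10 vertices: (4,35.5) (4.5,29) (6.5,11) (7.5,7.5) (13.5,10) (19.5,23.5) (19,30.5) (17.5,34.5) (15,38.5) (10.5,38)
edge 0: (4,35.5)→(4.5,29)  cross = 4·29 − 4.5·35.5 = -43.7500; (r_i+r_j)·cross = 8.5·-43.7500 = -371.8750
edge 1: (4.5,29)→(6.5,11)  cross = 4.5·11 − 6.5·29 = -139.0000; (r_i+r_j)·cross = 11·-139.0000 = -1529.0000
edge 2: (6.5,11)→(7.5,7.5)  cross = 6.5·7.5 − 7.5·11 = -33.7500; (r_i+r_j)·cross = 14·-33.7500 = -472.5000
edge 3: (7.5,7.5)→(13.5,10)  cross = 7.5·10 − 13.5·7.5 = -26.2500; (r_i+r_j)·cross = 21·-26.2500 = -551.2500
edge 4: (13.5,10)→(19.5,23.5)  cross = 13.5·23.5 − 19.5·10 = 122.2500; (r_i+r_j)·cross = 33·122.2500 = 4034.2500
edge 5: (19.5,23.5)→(19,30.5)  cross = 19.5·30.5 − 19·23.5 = 148.2500; (r_i+r_j)·cross = 38.5·148.2500 = 5707.6250
edge 6: (19,30.5)→(17.5,34.5)  cross = 19·34.5 − 17.5·30.5 = 121.7500; (r_i+r_j)·cross = 36.5·121.7500 = 4443.8750
edge 7: (17.5,34.5)→(15,38.5)  cross = 17.5·38.5 − 15·34.5 = 156.2500; (r_i+r_j)·cross = 32.5·156.2500 = 5078.1250
edge 8: (15,38.5)→(10.5,38)  cross = 15·38 − 10.5·38.5 = 165.7500; (r_i+r_j)·cross = 25.5·165.7500 = 4226.6250
edge 9: (10.5,38)→(4,35.5)  cross = 10.5·35.5 − 4·38 = 220.7500; (r_i+r_j)·cross = 14.5·220.7500 = 3200.8750
Σcross = 692.2500 → A = |Σcross|/2 = 346.1250 mm²
Σ(r_i+r_j)·cross = 23766.7500 → first moment M = |Σ|/6 = 3961.1250
R_c = M/A = 3961.1250/346.1250 = 11.4442 mm
θ = 151° = 2.635447 rad
V = θ·R_c·A = 2.635447·11.4442·346.1250 = 10439.336 mm³

Volume = 10439.336 mm³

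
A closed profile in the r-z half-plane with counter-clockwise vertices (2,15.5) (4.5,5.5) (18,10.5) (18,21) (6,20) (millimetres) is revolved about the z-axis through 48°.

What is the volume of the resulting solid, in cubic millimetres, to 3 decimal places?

Volume = 1577.463 mm³

Profile (r,z), 5 vertices: (2,15.5) (4.5,5.5) (18,10.5) (18,21) (6,20)
edge 0: (2,15.5)→(4.5,5.5)  cross = 2·5.5 − 4.5·15.5 = -58.7500; (r_i+r_j)·cross = 6.5·-58.7500 = -381.8750
edge 1: (4.5,5.5)→(18,10.5)  cross = 4.5·10.5 − 18·5.5 = -51.7500; (r_i+r_j)·cross = 22.5·-51.7500 = -1164.3750
edge 2: (18,10.5)→(18,21)  cross = 18·21 − 18·10.5 = 189.0000; (r_i+r_j)·cross = 36·189.0000 = 6804.0000
edge 3: (18,21)→(6,20)  cross = 18·20 − 6·21 = 234.0000; (r_i+r_j)·cross = 24·234.0000 = 5616.0000
edge 4: (6,20)→(2,15.5)  cross = 6·15.5 − 2·20 = 53.0000; (r_i+r_j)·cross = 8·53.0000 = 424.0000
Σcross = 365.5000 → A = |Σcross|/2 = 182.7500 mm²
Σ(r_i+r_j)·cross = 11297.7500 → first moment M = |Σ|/6 = 1882.9583
R_c = M/A = 1882.9583/182.7500 = 10.3035 mm
θ = 48° = 0.837758 rad
V = θ·R_c·A = 0.837758·10.3035·182.7500 = 1577.463 mm³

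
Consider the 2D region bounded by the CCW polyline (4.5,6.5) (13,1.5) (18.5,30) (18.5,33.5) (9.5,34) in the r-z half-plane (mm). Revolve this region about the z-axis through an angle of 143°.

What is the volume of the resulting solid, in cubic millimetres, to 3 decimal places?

Profile (r,z), 5 vertices: (4.5,6.5) (13,1.5) (18.5,30) (18.5,33.5) (9.5,34)
edge 0: (4.5,6.5)→(13,1.5)  cross = 4.5·1.5 − 13·6.5 = -77.7500; (r_i+r_j)·cross = 17.5·-77.7500 = -1360.6250
edge 1: (13,1.5)→(18.5,30)  cross = 13·30 − 18.5·1.5 = 362.2500; (r_i+r_j)·cross = 31.5·362.2500 = 11410.8750
edge 2: (18.5,30)→(18.5,33.5)  cross = 18.5·33.5 − 18.5·30 = 64.7500; (r_i+r_j)·cross = 37·64.7500 = 2395.7500
edge 3: (18.5,33.5)→(9.5,34)  cross = 18.5·34 − 9.5·33.5 = 310.7500; (r_i+r_j)·cross = 28·310.7500 = 8701.0000
edge 4: (9.5,34)→(4.5,6.5)  cross = 9.5·6.5 − 4.5·34 = -91.2500; (r_i+r_j)·cross = 14·-91.2500 = -1277.5000
Σcross = 568.7500 → A = |Σcross|/2 = 284.3750 mm²
Σ(r_i+r_j)·cross = 19869.5000 → first moment M = |Σ|/6 = 3311.5833
R_c = M/A = 3311.5833/284.3750 = 11.6451 mm
θ = 143° = 2.495821 rad
V = θ·R_c·A = 2.495821·11.6451·284.3750 = 8265.119 mm³

Volume = 8265.119 mm³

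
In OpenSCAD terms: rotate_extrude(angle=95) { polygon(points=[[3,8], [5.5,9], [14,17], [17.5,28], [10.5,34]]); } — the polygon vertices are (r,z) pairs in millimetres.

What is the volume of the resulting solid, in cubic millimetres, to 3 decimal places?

Profile (r,z), 5 vertices: (3,8) (5.5,9) (14,17) (17.5,28) (10.5,34)
edge 0: (3,8)→(5.5,9)  cross = 3·9 − 5.5·8 = -17.0000; (r_i+r_j)·cross = 8.5·-17.0000 = -144.5000
edge 1: (5.5,9)→(14,17)  cross = 5.5·17 − 14·9 = -32.5000; (r_i+r_j)·cross = 19.5·-32.5000 = -633.7500
edge 2: (14,17)→(17.5,28)  cross = 14·28 − 17.5·17 = 94.5000; (r_i+r_j)·cross = 31.5·94.5000 = 2976.7500
edge 3: (17.5,28)→(10.5,34)  cross = 17.5·34 − 10.5·28 = 301.0000; (r_i+r_j)·cross = 28·301.0000 = 8428.0000
edge 4: (10.5,34)→(3,8)  cross = 10.5·8 − 3·34 = -18.0000; (r_i+r_j)·cross = 13.5·-18.0000 = -243.0000
Σcross = 328.0000 → A = |Σcross|/2 = 164.0000 mm²
Σ(r_i+r_j)·cross = 10383.5000 → first moment M = |Σ|/6 = 1730.5833
R_c = M/A = 1730.5833/164.0000 = 10.5523 mm
θ = 95° = 1.658063 rad
V = θ·R_c·A = 1.658063·10.5523·164.0000 = 2869.416 mm³

Volume = 2869.416 mm³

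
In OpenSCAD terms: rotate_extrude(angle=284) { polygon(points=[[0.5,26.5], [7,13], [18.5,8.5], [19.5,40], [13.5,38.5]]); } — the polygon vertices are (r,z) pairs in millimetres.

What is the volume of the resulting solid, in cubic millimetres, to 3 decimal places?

Profile (r,z), 5 vertices: (0.5,26.5) (7,13) (18.5,8.5) (19.5,40) (13.5,38.5)
edge 0: (0.5,26.5)→(7,13)  cross = 0.5·13 − 7·26.5 = -179.0000; (r_i+r_j)·cross = 7.5·-179.0000 = -1342.5000
edge 1: (7,13)→(18.5,8.5)  cross = 7·8.5 − 18.5·13 = -181.0000; (r_i+r_j)·cross = 25.5·-181.0000 = -4615.5000
edge 2: (18.5,8.5)→(19.5,40)  cross = 18.5·40 − 19.5·8.5 = 574.2500; (r_i+r_j)·cross = 38·574.2500 = 21821.5000
edge 3: (19.5,40)→(13.5,38.5)  cross = 19.5·38.5 − 13.5·40 = 210.7500; (r_i+r_j)·cross = 33·210.7500 = 6954.7500
edge 4: (13.5,38.5)→(0.5,26.5)  cross = 13.5·26.5 − 0.5·38.5 = 338.5000; (r_i+r_j)·cross = 14·338.5000 = 4739.0000
Σcross = 763.5000 → A = |Σcross|/2 = 381.7500 mm²
Σ(r_i+r_j)·cross = 27557.2500 → first moment M = |Σ|/6 = 4592.8750
R_c = M/A = 4592.8750/381.7500 = 12.0311 mm
θ = 284° = 4.956735 rad
V = θ·R_c·A = 4.956735·12.0311·381.7500 = 22765.665 mm³

Volume = 22765.665 mm³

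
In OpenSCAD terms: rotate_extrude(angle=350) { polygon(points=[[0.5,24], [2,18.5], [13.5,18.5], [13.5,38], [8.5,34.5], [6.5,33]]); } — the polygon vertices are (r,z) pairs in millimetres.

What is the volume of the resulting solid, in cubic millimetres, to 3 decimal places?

Profile (r,z), 6 vertices: (0.5,24) (2,18.5) (13.5,18.5) (13.5,38) (8.5,34.5) (6.5,33)
edge 0: (0.5,24)→(2,18.5)  cross = 0.5·18.5 − 2·24 = -38.7500; (r_i+r_j)·cross = 2.5·-38.7500 = -96.8750
edge 1: (2,18.5)→(13.5,18.5)  cross = 2·18.5 − 13.5·18.5 = -212.7500; (r_i+r_j)·cross = 15.5·-212.7500 = -3297.6250
edge 2: (13.5,18.5)→(13.5,38)  cross = 13.5·38 − 13.5·18.5 = 263.2500; (r_i+r_j)·cross = 27·263.2500 = 7107.7500
edge 3: (13.5,38)→(8.5,34.5)  cross = 13.5·34.5 − 8.5·38 = 142.7500; (r_i+r_j)·cross = 22·142.7500 = 3140.5000
edge 4: (8.5,34.5)→(6.5,33)  cross = 8.5·33 − 6.5·34.5 = 56.2500; (r_i+r_j)·cross = 15·56.2500 = 843.7500
edge 5: (6.5,33)→(0.5,24)  cross = 6.5·24 − 0.5·33 = 139.5000; (r_i+r_j)·cross = 7·139.5000 = 976.5000
Σcross = 350.2500 → A = |Σcross|/2 = 175.1250 mm²
Σ(r_i+r_j)·cross = 8674.0000 → first moment M = |Σ|/6 = 1445.6667
R_c = M/A = 1445.6667/175.1250 = 8.2551 mm
θ = 350° = 6.108652 rad
V = θ·R_c·A = 6.108652·8.2551·175.1250 = 8831.075 mm³

Volume = 8831.075 mm³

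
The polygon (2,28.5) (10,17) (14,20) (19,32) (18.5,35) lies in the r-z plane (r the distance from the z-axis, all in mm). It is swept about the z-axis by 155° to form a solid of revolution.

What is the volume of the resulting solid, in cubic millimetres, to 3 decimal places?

Volume = 4703.151 mm³

Profile (r,z), 5 vertices: (2,28.5) (10,17) (14,20) (19,32) (18.5,35)
edge 0: (2,28.5)→(10,17)  cross = 2·17 − 10·28.5 = -251.0000; (r_i+r_j)·cross = 12·-251.0000 = -3012.0000
edge 1: (10,17)→(14,20)  cross = 10·20 − 14·17 = -38.0000; (r_i+r_j)·cross = 24·-38.0000 = -912.0000
edge 2: (14,20)→(19,32)  cross = 14·32 − 19·20 = 68.0000; (r_i+r_j)·cross = 33·68.0000 = 2244.0000
edge 3: (19,32)→(18.5,35)  cross = 19·35 − 18.5·32 = 73.0000; (r_i+r_j)·cross = 37.5·73.0000 = 2737.5000
edge 4: (18.5,35)→(2,28.5)  cross = 18.5·28.5 − 2·35 = 457.2500; (r_i+r_j)·cross = 20.5·457.2500 = 9373.6250
Σcross = 309.2500 → A = |Σcross|/2 = 154.6250 mm²
Σ(r_i+r_j)·cross = 10431.1250 → first moment M = |Σ|/6 = 1738.5208
R_c = M/A = 1738.5208/154.6250 = 11.2435 mm
θ = 155° = 2.705260 rad
V = θ·R_c·A = 2.705260·11.2435·154.6250 = 4703.151 mm³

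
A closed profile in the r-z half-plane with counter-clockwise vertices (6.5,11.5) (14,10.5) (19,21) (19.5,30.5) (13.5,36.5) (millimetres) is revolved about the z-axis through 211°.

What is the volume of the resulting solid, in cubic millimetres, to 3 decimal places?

Profile (r,z), 5 vertices: (6.5,11.5) (14,10.5) (19,21) (19.5,30.5) (13.5,36.5)
edge 0: (6.5,11.5)→(14,10.5)  cross = 6.5·10.5 − 14·11.5 = -92.7500; (r_i+r_j)·cross = 20.5·-92.7500 = -1901.3750
edge 1: (14,10.5)→(19,21)  cross = 14·21 − 19·10.5 = 94.5000; (r_i+r_j)·cross = 33·94.5000 = 3118.5000
edge 2: (19,21)→(19.5,30.5)  cross = 19·30.5 − 19.5·21 = 170.0000; (r_i+r_j)·cross = 38.5·170.0000 = 6545.0000
edge 3: (19.5,30.5)→(13.5,36.5)  cross = 19.5·36.5 − 13.5·30.5 = 300.0000; (r_i+r_j)·cross = 33·300.0000 = 9900.0000
edge 4: (13.5,36.5)→(6.5,11.5)  cross = 13.5·11.5 − 6.5·36.5 = -82.0000; (r_i+r_j)·cross = 20·-82.0000 = -1640.0000
Σcross = 389.7500 → A = |Σcross|/2 = 194.8750 mm²
Σ(r_i+r_j)·cross = 16022.1250 → first moment M = |Σ|/6 = 2670.3542
R_c = M/A = 2670.3542/194.8750 = 13.7029 mm
θ = 211° = 3.682645 rad
V = θ·R_c·A = 3.682645·13.7029·194.8750 = 9833.966 mm³

Volume = 9833.966 mm³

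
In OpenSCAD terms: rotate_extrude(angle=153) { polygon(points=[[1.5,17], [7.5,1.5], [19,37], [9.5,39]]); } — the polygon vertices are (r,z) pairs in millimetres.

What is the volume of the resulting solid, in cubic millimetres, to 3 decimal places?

Profile (r,z), 4 vertices: (1.5,17) (7.5,1.5) (19,37) (9.5,39)
edge 0: (1.5,17)→(7.5,1.5)  cross = 1.5·1.5 − 7.5·17 = -125.2500; (r_i+r_j)·cross = 9·-125.2500 = -1127.2500
edge 1: (7.5,1.5)→(19,37)  cross = 7.5·37 − 19·1.5 = 249.0000; (r_i+r_j)·cross = 26.5·249.0000 = 6598.5000
edge 2: (19,37)→(9.5,39)  cross = 19·39 − 9.5·37 = 389.5000; (r_i+r_j)·cross = 28.5·389.5000 = 11100.7500
edge 3: (9.5,39)→(1.5,17)  cross = 9.5·17 − 1.5·39 = 103.0000; (r_i+r_j)·cross = 11·103.0000 = 1133.0000
Σcross = 616.2500 → A = |Σcross|/2 = 308.1250 mm²
Σ(r_i+r_j)·cross = 17705.0000 → first moment M = |Σ|/6 = 2950.8333
R_c = M/A = 2950.8333/308.1250 = 9.5767 mm
θ = 153° = 2.670354 rad
V = θ·R_c·A = 2.670354·9.5767·308.1250 = 7879.769 mm³

Volume = 7879.769 mm³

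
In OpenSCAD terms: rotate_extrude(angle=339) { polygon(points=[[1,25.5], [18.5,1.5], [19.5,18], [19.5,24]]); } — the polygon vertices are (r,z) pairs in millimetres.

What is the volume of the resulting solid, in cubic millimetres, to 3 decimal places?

Profile (r,z), 4 vertices: (1,25.5) (18.5,1.5) (19.5,18) (19.5,24)
edge 0: (1,25.5)→(18.5,1.5)  cross = 1·1.5 − 18.5·25.5 = -470.2500; (r_i+r_j)·cross = 19.5·-470.2500 = -9169.8750
edge 1: (18.5,1.5)→(19.5,18)  cross = 18.5·18 − 19.5·1.5 = 303.7500; (r_i+r_j)·cross = 38·303.7500 = 11542.5000
edge 2: (19.5,18)→(19.5,24)  cross = 19.5·24 − 19.5·18 = 117.0000; (r_i+r_j)·cross = 39·117.0000 = 4563.0000
edge 3: (19.5,24)→(1,25.5)  cross = 19.5·25.5 − 1·24 = 473.2500; (r_i+r_j)·cross = 20.5·473.2500 = 9701.6250
Σcross = 423.7500 → A = |Σcross|/2 = 211.8750 mm²
Σ(r_i+r_j)·cross = 16637.2500 → first moment M = |Σ|/6 = 2772.8750
R_c = M/A = 2772.8750/211.8750 = 13.0873 mm
θ = 339° = 5.916666 rad
V = θ·R_c·A = 5.916666·13.0873·211.8750 = 16406.176 mm³

Volume = 16406.176 mm³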